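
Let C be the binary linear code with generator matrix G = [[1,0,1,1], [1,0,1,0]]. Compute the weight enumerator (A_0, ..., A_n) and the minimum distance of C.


Weight distribution: A_0 = 1, A_1 = 1, A_2 = 1, A_3 = 1. Minimum distance d = 1.

Enumerate all 2^2 = 4 messages m ∈ F_2^2.
For each, compute codeword c = mG in F_2^4, then tally its weight.
  m = 00 → c = 0000, weight = 0.
  m = 10 → c = 1011, weight = 3.
  m = 01 → c = 1010, weight = 2.
  m = 11 → c = 0001, weight = 1.
Tally weights:
  weight 0: 1 codewords.
  weight 1: 1 codewords.
  weight 2: 1 codewords.
  weight 3: 1 codewords.
Minimum distance d = smallest w > 0 with A_w > 0 = 1.
Sanity: Σ A_w = 4 = 2^2 = 4 ✓.


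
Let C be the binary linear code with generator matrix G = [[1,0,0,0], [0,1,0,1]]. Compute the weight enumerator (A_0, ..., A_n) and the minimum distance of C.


Weight distribution: A_0 = 1, A_1 = 1, A_2 = 1, A_3 = 1. Minimum distance d = 1.

Enumerate all 2^2 = 4 messages m ∈ F_2^2.
For each, compute codeword c = mG in F_2^4, then tally its weight.
  m = 00 → c = 0000, weight = 0.
  m = 10 → c = 1000, weight = 1.
  m = 01 → c = 0101, weight = 2.
  m = 11 → c = 1101, weight = 3.
Tally weights:
  weight 0: 1 codewords.
  weight 1: 1 codewords.
  weight 2: 1 codewords.
  weight 3: 1 codewords.
Minimum distance d = smallest w > 0 with A_w > 0 = 1.
Sanity: Σ A_w = 4 = 2^2 = 4 ✓.


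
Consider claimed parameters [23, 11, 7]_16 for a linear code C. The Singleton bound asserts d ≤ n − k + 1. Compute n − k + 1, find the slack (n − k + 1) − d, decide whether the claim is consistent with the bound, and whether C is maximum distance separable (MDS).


Singleton RHS = n − k + 1 = 13, slack = 6, bound satisfied, not MDS.

Singleton bound: d ≤ n − k + 1.
Here n = 23, k = 11, so n − k + 1 = 13.
Given d = 7, check d ≤ 13: YES.
Slack = (n − k + 1) − d = 6.
The code is NOT MDS (slack = 6 > 0).
Description: the claimed parameters are [23, 11, 7]_16; such a code would be non-MDS.


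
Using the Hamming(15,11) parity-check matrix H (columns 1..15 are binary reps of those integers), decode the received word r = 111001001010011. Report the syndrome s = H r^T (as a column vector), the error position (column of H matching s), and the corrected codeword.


s = (0, 1, 0, 1)^T, error position = 5, corrected codeword c = 111011001010011

Compute s = H r^T mod 2 one row at a time:
  s_1 = 0 + 1 + 0 + 1 + 0 + 0 + 1 + 1 = 4 ≡ 0 (mod 2).
  s_2 = 0 + 0 + 1 + 0 + 0 + 0 + 1 + 1 = 3 ≡ 1 (mod 2).
  s_3 = 1 + 1 + 1 + 0 + 0 + 1 + 1 + 1 = 6 ≡ 0 (mod 2).
  s_4 = 1 + 1 + 0 + 0 + 1 + 1 + 0 + 1 = 5 ≡ 1 (mod 2).
s = (0, 1, 0, 1)^T — this equals column 5 of H (binary 0101), so error is at position 5.
Correct: flip bit 5 of r = 111001001010011 to get c = 111011001010011.


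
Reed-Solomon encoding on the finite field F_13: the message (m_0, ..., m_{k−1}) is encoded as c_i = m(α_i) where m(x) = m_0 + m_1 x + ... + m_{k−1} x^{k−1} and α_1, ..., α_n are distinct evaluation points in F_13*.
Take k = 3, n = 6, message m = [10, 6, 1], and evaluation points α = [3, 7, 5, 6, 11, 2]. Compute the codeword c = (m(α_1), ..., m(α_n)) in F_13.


c = [11, 10, 0, 4, 2, 0]

Message polynomial: m(x) = 10 + 6·x + 1·x^2 (mod 13).
For each evaluation point α_i, compute m(α_i) mod 13:
  α_1 = 3: Horner steps 1 → 9 → 11, so m(3) = 11.
  α_2 = 7: Horner steps 1 → 0 → 10, so m(7) = 10.
  α_3 = 5: Horner steps 1 → 11 → 0, so m(5) = 0.
  α_4 = 6: Horner steps 1 → 12 → 4, so m(6) = 4.
  α_5 = 11: Horner steps 1 → 4 → 2, so m(11) = 2.
  α_6 = 2: Horner steps 1 → 8 → 0, so m(2) = 0.
Codeword c = [11, 10, 0, 4, 2, 0] ∈ F_13^6.


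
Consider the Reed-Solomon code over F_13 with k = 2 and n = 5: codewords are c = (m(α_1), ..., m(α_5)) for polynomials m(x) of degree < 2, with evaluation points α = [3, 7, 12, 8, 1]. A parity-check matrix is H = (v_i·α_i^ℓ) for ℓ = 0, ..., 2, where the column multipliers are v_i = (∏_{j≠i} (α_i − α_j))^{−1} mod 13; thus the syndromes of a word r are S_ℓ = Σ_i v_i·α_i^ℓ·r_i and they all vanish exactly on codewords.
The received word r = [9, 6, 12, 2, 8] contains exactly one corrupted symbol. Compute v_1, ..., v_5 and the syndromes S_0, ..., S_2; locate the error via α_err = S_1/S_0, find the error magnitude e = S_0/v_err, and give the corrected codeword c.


S = (4, 4, 4), error at position 5, error magnitude e = 4, c = [9, 6, 12, 2, 4].

Step 1: column multipliers v_i = (∏_{j≠i}(α_i − α_j))^{−1} mod 13.
  i = 1 (α = 3): (3−7)(3−12)(3−8)(3−1) = (−4)·(−9)·(−5)·2 = −360 ≡ 4, so v_1 = 4^{−1} = 10 (mod 13).
  i = 2 (α = 7): (7−3)(7−12)(7−8)(7−1) = 4·(−5)·(−1)·6 = 120 ≡ 3, so v_2 = 3^{−1} = 9 (mod 13).
  i = 3 (α = 12): (12−3)(12−7)(12−8)(12−1) = 9·5·4·11 = 1980 ≡ 4, so v_3 = 4^{−1} = 10 (mod 13).
  i = 4 (α = 8): (8−3)(8−7)(8−12)(8−1) = 5·1·(−4)·7 = −140 ≡ 3, so v_4 = 3^{−1} = 9 (mod 13).
  i = 5 (α = 1): (1−3)(1−7)(1−12)(1−8) = (−2)·(−6)·(−11)·(−7) = 924 ≡ 1, so v_5 = 1^{−1} = 1 (mod 13).
  v = [10, 9, 10, 9, 1].
Step 2: syndromes of r = [9, 6, 12, 2, 8] (all sums mod 13).
  S_0 = Σ v_i r_i = 10·9 + 9·6 + 10·12 + 9·2 + 1·8 = 290 ≡ 4.
  S_1 = Σ v_i α_i r_i = 10·3·9 + 9·7·6 + 10·12·12 + 9·8·2 + 1·1·8 = 2240 ≡ 4.
  α_i^2 mod 13 = [9, 10, 1, 12, 1].
  S_2 = Σ v_i α_i^2 r_i = 10·9·9 + 9·10·6 + 10·1·12 + 9·12·2 + 1·1·8 = 1694 ≡ 4.
  S = (4, 4, 4) ≠ 0, so r is not a codeword (an error is present).
Step 3: locate the error. For a single error e at position i, S_ℓ = v_i·e·α_i^ℓ, so α_err = S_1/S_0.
  S_0^{−1} = 4^{−1} = 10 (mod 13), so α_err = 4·10 = 40 ≡ 1 = α_5. Error position i = 5.
  Consistency check: S_2/S_1 = 4·10 = 40 ≡ 1 = α_err ✓ (single-error assumption holds).
Step 4: error magnitude e = S_0/v_5 = S_0·∏_{j≠5}(α_5 − α_j) = 4·1 = 4 ≡ 4 (mod 13).
Step 5: correct position 5: c_5 = r_5 − e = 8 − 4 ≡ 4 (mod 13). Hence c = [9, 6, 12, 2, 4].
  Check: interpolating c through the α_i gives m(x) = 8 + 9·x (degree < 2) with m(α_i) = c_i for every i, so c is indeed a codeword.


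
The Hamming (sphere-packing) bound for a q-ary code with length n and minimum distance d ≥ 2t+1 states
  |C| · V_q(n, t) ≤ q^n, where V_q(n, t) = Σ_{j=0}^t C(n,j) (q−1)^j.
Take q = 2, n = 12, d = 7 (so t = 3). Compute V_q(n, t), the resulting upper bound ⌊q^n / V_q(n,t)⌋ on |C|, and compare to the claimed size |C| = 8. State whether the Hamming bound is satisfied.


V_q(n, t) = 299, q^n = 4096, Hamming bound = 13, |C| = 8 ≤ bound (satisfied).

Step 1: Compute V_q(n, t) = Σ_{j=0}^3 C(n, j) (q−1)^j.
  j = 0: C(12,0)·(1)^0 = 1·1 = 1.
  j = 1: C(12,1)·(1)^1 = 12·1 = 12.
  j = 2: C(12,2)·(1)^2 = 66·1 = 66.
  j = 3: C(12,3)·(1)^3 = 220·1 = 220.
  V_q(n, t) = 1 + 12 + 66 + 220 = 299.
Step 2: q^n = 2^12 = 4096.
Step 3: Hamming bound ⌊q^n / V_q(n,t)⌋ = ⌊4096/299⌋ = 13.
Step 4: Compare |C| = 8 to 13: satisfied.
The claimed |C| lies below the Hamming bound.


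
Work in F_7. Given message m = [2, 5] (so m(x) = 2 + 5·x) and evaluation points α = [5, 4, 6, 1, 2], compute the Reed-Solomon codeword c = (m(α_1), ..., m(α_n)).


c = [6, 1, 4, 0, 5]

Message polynomial: m(x) = 2 + 5·x (mod 7).
For each evaluation point α_i, compute m(α_i) mod 7:
  α_1 = 5: Horner steps 5 → 6, so m(5) = 6.
  α_2 = 4: Horner steps 5 → 1, so m(4) = 1.
  α_3 = 6: Horner steps 5 → 4, so m(6) = 4.
  α_4 = 1: Horner steps 5 → 0, so m(1) = 0.
  α_5 = 2: Horner steps 5 → 5, so m(2) = 5.
Codeword c = [6, 1, 4, 0, 5] ∈ F_7^5.


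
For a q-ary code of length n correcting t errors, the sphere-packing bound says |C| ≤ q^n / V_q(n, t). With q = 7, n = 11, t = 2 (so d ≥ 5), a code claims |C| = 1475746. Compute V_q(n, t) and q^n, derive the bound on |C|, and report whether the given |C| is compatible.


V_q(n, t) = 2047, q^n = 1977326743, Hamming bound = 965963, |C| = 1475746 > bound (violated).

Step 1: Compute V_q(n, t) = Σ_{j=0}^2 C(n, j) (q−1)^j.
  j = 0: C(11,0)·(6)^0 = 1·1 = 1.
  j = 1: C(11,1)·(6)^1 = 11·6 = 66.
  j = 2: C(11,2)·(6)^2 = 55·36 = 1980.
  V_q(n, t) = 1 + 66 + 1980 = 2047.
Step 2: q^n = 7^11 = 1977326743.
Step 3: Hamming bound ⌊q^n / V_q(n,t)⌋ = ⌊1977326743/2047⌋ = 965963.
Step 4: Compare |C| = 1475746 to 965963: violated.
The claimed |C| lies above the Hamming bound, so no 7-ary code of length 11 with d ≥ 5 can have 1475746 codewords.


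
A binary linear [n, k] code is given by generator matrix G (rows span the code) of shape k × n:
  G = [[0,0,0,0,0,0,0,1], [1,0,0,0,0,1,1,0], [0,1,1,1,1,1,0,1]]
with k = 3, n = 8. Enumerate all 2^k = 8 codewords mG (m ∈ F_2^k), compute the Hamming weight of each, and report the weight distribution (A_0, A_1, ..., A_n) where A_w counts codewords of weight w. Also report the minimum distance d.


Weight distribution: A_0 = 1, A_1 = 1, A_3 = 1, A_4 = 1, A_5 = 1, A_6 = 2, A_7 = 1. Minimum distance d = 1.

Enumerate all 2^3 = 8 messages m ∈ F_2^3.
For each, compute codeword c = mG in F_2^8, then tally its weight.
  m = 000 → c = 00000000, weight = 0.
  m = 100 → c = 00000001, weight = 1.
  m = 010 → c = 10000110, weight = 3.
  m = 110 → c = 10000111, weight = 4.
  m = 001 → c = 01111101, weight = 6.
  m = 101 → c = 01111100, weight = 5.
  m = 011 → c = 11111011, weight = 7.
  m = 111 → c = 11111010, weight = 6.
Tally weights:
  weight 0: 1 codewords.
  weight 1: 1 codewords.
  weight 3: 1 codewords.
  weight 4: 1 codewords.
  weight 5: 1 codewords.
  weight 6: 2 codewords.
  weight 7: 1 codewords.
Minimum distance d = smallest w > 0 with A_w > 0 = 1.
Sanity: Σ A_w = 8 = 2^3 = 8 ✓.


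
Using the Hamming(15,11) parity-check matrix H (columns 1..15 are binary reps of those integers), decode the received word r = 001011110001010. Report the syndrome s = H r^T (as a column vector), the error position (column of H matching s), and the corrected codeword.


s = (1, 1, 0, 1)^T, error position = 13, corrected codeword c = 001011110001110

Compute s = H r^T mod 2 one row at a time:
  s_1 = 1 + 0 + 0 + 0 + 1 + 0 + 1 + 0 = 3 ≡ 1 (mod 2).
  s_2 = 0 + 1 + 1 + 1 + 1 + 0 + 1 + 0 = 5 ≡ 1 (mod 2).
  s_3 = 0 + 1 + 1 + 1 + 0 + 0 + 1 + 0 = 4 ≡ 0 (mod 2).
  s_4 = 0 + 1 + 1 + 1 + 0 + 0 + 0 + 0 = 3 ≡ 1 (mod 2).
s = (1, 1, 0, 1)^T — this equals column 13 of H (binary 1101), so error is at position 13.
Correct: flip bit 13 of r = 001011110001010 to get c = 001011110001110.


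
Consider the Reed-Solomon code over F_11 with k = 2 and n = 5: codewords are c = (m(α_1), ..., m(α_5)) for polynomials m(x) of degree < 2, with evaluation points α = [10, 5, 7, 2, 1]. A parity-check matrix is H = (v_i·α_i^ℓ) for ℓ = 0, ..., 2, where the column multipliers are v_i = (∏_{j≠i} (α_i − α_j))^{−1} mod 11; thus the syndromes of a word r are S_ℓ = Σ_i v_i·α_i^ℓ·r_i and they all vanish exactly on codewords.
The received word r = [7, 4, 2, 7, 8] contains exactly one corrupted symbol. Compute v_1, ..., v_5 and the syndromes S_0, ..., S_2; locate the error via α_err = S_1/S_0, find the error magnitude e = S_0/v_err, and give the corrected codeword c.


S = (4, 7, 4), error at position 1, error magnitude e = 8, c = [10, 4, 2, 7, 8].

Step 1: column multipliers v_i = (∏_{j≠i}(α_i − α_j))^{−1} mod 11.
  i = 1 (α = 10): (10−5)(10−7)(10−2)(10−1) = 5·3·8·9 = 1080 ≡ 2, so v_1 = 2^{−1} = 6 (mod 11).
  i = 2 (α = 5): (5−10)(5−7)(5−2)(5−1) = (−5)·(−2)·3·4 = 120 ≡ 10, so v_2 = 10^{−1} = 10 (mod 11).
  i = 3 (α = 7): (7−10)(7−5)(7−2)(7−1) = (−3)·2·5·6 = −180 ≡ 7, so v_3 = 7^{−1} = 8 (mod 11).
  i = 4 (α = 2): (2−10)(2−5)(2−7)(2−1) = (−8)·(−3)·(−5)·1 = −120 ≡ 1, so v_4 = 1^{−1} = 1 (mod 11).
  i = 5 (α = 1): (1−10)(1−5)(1−7)(1−2) = (−9)·(−4)·(−6)·(−1) = 216 ≡ 7, so v_5 = 7^{−1} = 8 (mod 11).
  v = [6, 10, 8, 1, 8].
Step 2: syndromes of r = [7, 4, 2, 7, 8] (all sums mod 11).
  S_0 = Σ v_i r_i = 6·7 + 10·4 + 8·2 + 1·7 + 8·8 = 169 ≡ 4.
  S_1 = Σ v_i α_i r_i = 6·10·7 + 10·5·4 + 8·7·2 + 1·2·7 + 8·1·8 = 810 ≡ 7.
  α_i^2 mod 11 = [1, 3, 5, 4, 1].
  S_2 = Σ v_i α_i^2 r_i = 6·1·7 + 10·3·4 + 8·5·2 + 1·4·7 + 8·1·8 = 334 ≡ 4.
  S = (4, 7, 4) ≠ 0, so r is not a codeword (an error is present).
Step 3: locate the error. For a single error e at position i, S_ℓ = v_i·e·α_i^ℓ, so α_err = S_1/S_0.
  S_0^{−1} = 4^{−1} = 3 (mod 11), so α_err = 7·3 = 21 ≡ 10 = α_1. Error position i = 1.
  Consistency check: S_2/S_1 = 4·8 = 32 ≡ 10 = α_err ✓ (single-error assumption holds).
Step 4: error magnitude e = S_0/v_1 = S_0·∏_{j≠1}(α_1 − α_j) = 4·2 = 8 ≡ 8 (mod 11).
Step 5: correct position 1: c_1 = r_1 − e = 7 − 8 ≡ 10 (mod 11). Hence c = [10, 4, 2, 7, 8].
  Check: interpolating c through the α_i gives m(x) = 9 + 10·x (degree < 2) with m(α_i) = c_i for every i, so c is indeed a codeword.


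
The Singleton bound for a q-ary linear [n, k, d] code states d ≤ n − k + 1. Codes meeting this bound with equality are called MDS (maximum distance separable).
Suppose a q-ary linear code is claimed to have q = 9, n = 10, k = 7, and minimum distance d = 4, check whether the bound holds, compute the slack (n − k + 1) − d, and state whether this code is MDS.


Singleton RHS = n − k + 1 = 4, slack = 0, bound satisfied, MDS.

Singleton bound: d ≤ n − k + 1.
Here n = 10, k = 7, so n − k + 1 = 4.
Given d = 4, check d ≤ 4: YES.
Slack = (n − k + 1) − d = 0.
The code is MDS (slack = 0).
Description: the claimed parameters are [10, 7, 4]_9; such a code would be MDS (meets Singleton bound).


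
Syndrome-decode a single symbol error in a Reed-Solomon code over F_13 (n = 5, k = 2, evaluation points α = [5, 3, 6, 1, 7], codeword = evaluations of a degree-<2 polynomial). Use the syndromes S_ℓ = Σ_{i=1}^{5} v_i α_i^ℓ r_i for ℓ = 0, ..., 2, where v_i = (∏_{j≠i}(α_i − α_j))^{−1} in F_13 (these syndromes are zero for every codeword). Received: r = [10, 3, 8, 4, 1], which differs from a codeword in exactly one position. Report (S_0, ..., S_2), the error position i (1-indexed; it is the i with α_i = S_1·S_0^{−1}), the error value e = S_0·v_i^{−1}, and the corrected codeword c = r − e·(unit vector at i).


S = (7, 9, 6), error at position 1, error magnitude e = 8, c = [2, 3, 8, 4, 1].

Step 1: column multipliers v_i = (∏_{j≠i}(α_i − α_j))^{−1} mod 13.
  i = 1 (α = 5): (5−3)(5−6)(5−1)(5−7) = 2·(−1)·4·(−2) = 16 ≡ 3, so v_1 = 3^{−1} = 9 (mod 13).
  i = 2 (α = 3): (3−5)(3−6)(3−1)(3−7) = (−2)·(−3)·2·(−4) = −48 ≡ 4, so v_2 = 4^{−1} = 10 (mod 13).
  i = 3 (α = 6): (6−5)(6−3)(6−1)(6−7) = 1·3·5·(−1) = −15 ≡ 11, so v_3 = 11^{−1} = 6 (mod 13).
  i = 4 (α = 1): (1−5)(1−3)(1−6)(1−7) = (−4)·(−2)·(−5)·(−6) = 240 ≡ 6, so v_4 = 6^{−1} = 11 (mod 13).
  i = 5 (α = 7): (7−5)(7−3)(7−6)(7−1) = 2·4·1·6 = 48 ≡ 9, so v_5 = 9^{−1} = 3 (mod 13).
  v = [9, 10, 6, 11, 3].
Step 2: syndromes of r = [10, 3, 8, 4, 1] (all sums mod 13).
  S_0 = Σ v_i r_i = 9·10 + 10·3 + 6·8 + 11·4 + 3·1 = 215 ≡ 7.
  S_1 = Σ v_i α_i r_i = 9·5·10 + 10·3·3 + 6·6·8 + 11·1·4 + 3·7·1 = 893 ≡ 9.
  α_i^2 mod 13 = [12, 9, 10, 1, 10].
  S_2 = Σ v_i α_i^2 r_i = 9·12·10 + 10·9·3 + 6·10·8 + 11·1·4 + 3·10·1 = 1904 ≡ 6.
  S = (7, 9, 6) ≠ 0, so r is not a codeword (an error is present).
Step 3: locate the error. For a single error e at position i, S_ℓ = v_i·e·α_i^ℓ, so α_err = S_1/S_0.
  S_0^{−1} = 7^{−1} = 2 (mod 13), so α_err = 9·2 = 18 ≡ 5 = α_1. Error position i = 1.
  Consistency check: S_2/S_1 = 6·3 = 18 ≡ 5 = α_err ✓ (single-error assumption holds).
Step 4: error magnitude e = S_0/v_1 = S_0·∏_{j≠1}(α_1 − α_j) = 7·3 = 21 ≡ 8 (mod 13).
Step 5: correct position 1: c_1 = r_1 − e = 10 − 8 ≡ 2 (mod 13). Hence c = [2, 3, 8, 4, 1].
  Check: interpolating c through the α_i gives m(x) = 11 + 6·x (degree < 2) with m(α_i) = c_i for every i, so c is indeed a codeword.


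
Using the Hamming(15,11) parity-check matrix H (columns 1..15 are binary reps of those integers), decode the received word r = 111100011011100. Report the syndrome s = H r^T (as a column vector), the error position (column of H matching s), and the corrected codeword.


s = (1, 1, 1, 1)^T, error position = 15, corrected codeword c = 111100011011101

Compute s = H r^T mod 2 one row at a time:
  s_1 = 1 + 1 + 0 + 1 + 1 + 1 + 0 + 0 = 5 ≡ 1 (mod 2).
  s_2 = 1 + 0 + 0 + 0 + 1 + 1 + 0 + 0 = 3 ≡ 1 (mod 2).
  s_3 = 1 + 1 + 0 + 0 + 0 + 1 + 0 + 0 = 3 ≡ 1 (mod 2).
  s_4 = 1 + 1 + 0 + 0 + 1 + 1 + 1 + 0 = 5 ≡ 1 (mod 2).
s = (1, 1, 1, 1)^T — this equals column 15 of H (binary 1111), so error is at position 15.
Correct: flip bit 15 of r = 111100011011100 to get c = 111100011011101.


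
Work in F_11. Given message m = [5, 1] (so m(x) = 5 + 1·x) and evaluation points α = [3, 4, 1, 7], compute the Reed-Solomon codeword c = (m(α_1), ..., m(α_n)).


c = [8, 9, 6, 1]

Message polynomial: m(x) = 5 + 1·x (mod 11).
For each evaluation point α_i, compute m(α_i) mod 11:
  α_1 = 3: Horner steps 1 → 8, so m(3) = 8.
  α_2 = 4: Horner steps 1 → 9, so m(4) = 9.
  α_3 = 1: Horner steps 1 → 6, so m(1) = 6.
  α_4 = 7: Horner steps 1 → 1, so m(7) = 1.
Codeword c = [8, 9, 6, 1] ∈ F_11^4.


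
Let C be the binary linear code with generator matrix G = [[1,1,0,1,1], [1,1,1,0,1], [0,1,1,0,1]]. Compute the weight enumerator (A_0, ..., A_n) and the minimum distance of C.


Weight distribution: A_0 = 1, A_1 = 1, A_2 = 1, A_3 = 3, A_4 = 2. Minimum distance d = 1.

Enumerate all 2^3 = 8 messages m ∈ F_2^3.
For each, compute codeword c = mG in F_2^5, then tally its weight.
  m = 000 → c = 00000, weight = 0.
  m = 100 → c = 11011, weight = 4.
  m = 010 → c = 11101, weight = 4.
  m = 110 → c = 00110, weight = 2.
  m = 001 → c = 01101, weight = 3.
  m = 101 → c = 10110, weight = 3.
  m = 011 → c = 10000, weight = 1.
  m = 111 → c = 01011, weight = 3.
Tally weights:
  weight 0: 1 codewords.
  weight 1: 1 codewords.
  weight 2: 1 codewords.
  weight 3: 3 codewords.
  weight 4: 2 codewords.
Minimum distance d = smallest w > 0 with A_w > 0 = 1.
Sanity: Σ A_w = 8 = 2^3 = 8 ✓.


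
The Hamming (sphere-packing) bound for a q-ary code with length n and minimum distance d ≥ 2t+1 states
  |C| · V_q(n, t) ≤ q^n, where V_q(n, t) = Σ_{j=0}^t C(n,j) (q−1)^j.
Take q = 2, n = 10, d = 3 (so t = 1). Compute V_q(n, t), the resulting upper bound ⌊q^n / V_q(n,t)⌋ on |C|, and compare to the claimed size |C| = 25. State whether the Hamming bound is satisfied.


V_q(n, t) = 11, q^n = 1024, Hamming bound = 93, |C| = 25 ≤ bound (satisfied).

Step 1: Compute V_q(n, t) = Σ_{j=0}^1 C(n, j) (q−1)^j.
  j = 0: C(10,0)·(1)^0 = 1·1 = 1.
  j = 1: C(10,1)·(1)^1 = 10·1 = 10.
  V_q(n, t) = 1 + 10 = 11.
Step 2: q^n = 2^10 = 1024.
Step 3: Hamming bound ⌊q^n / V_q(n,t)⌋ = ⌊1024/11⌋ = 93.
Step 4: Compare |C| = 25 to 93: satisfied.
The claimed |C| lies below the Hamming bound.


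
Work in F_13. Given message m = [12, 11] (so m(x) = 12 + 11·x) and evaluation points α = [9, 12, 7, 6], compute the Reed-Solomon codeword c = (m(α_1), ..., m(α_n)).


c = [7, 1, 11, 0]

Message polynomial: m(x) = 12 + 11·x (mod 13).
For each evaluation point α_i, compute m(α_i) mod 13:
  α_1 = 9: Horner steps 11 → 7, so m(9) = 7.
  α_2 = 12: Horner steps 11 → 1, so m(12) = 1.
  α_3 = 7: Horner steps 11 → 11, so m(7) = 11.
  α_4 = 6: Horner steps 11 → 0, so m(6) = 0.
Codeword c = [7, 1, 11, 0] ∈ F_13^4.


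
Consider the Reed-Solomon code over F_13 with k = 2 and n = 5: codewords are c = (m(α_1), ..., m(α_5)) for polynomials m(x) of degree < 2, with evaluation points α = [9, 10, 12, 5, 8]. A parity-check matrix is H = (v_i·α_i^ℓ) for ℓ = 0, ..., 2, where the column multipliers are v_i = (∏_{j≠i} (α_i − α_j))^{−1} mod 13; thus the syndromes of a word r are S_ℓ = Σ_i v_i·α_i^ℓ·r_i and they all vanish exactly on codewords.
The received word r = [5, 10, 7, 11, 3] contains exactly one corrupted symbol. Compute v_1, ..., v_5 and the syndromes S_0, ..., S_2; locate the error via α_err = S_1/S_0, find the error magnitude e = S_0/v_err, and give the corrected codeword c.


S = (8, 12, 5), error at position 5, error magnitude e = 3, c = [5, 10, 7, 11, 0].

Step 1: column multipliers v_i = (∏_{j≠i}(α_i − α_j))^{−1} mod 13.
  i = 1 (α = 9): (9−10)(9−12)(9−5)(9−8) = (−1)·(−3)·4·1 = 12 ≡ 12, so v_1 = 12^{−1} = 12 (mod 13).
  i = 2 (α = 10): (10−9)(10−12)(10−5)(10−8) = 1·(−2)·5·2 = −20 ≡ 6, so v_2 = 6^{−1} = 11 (mod 13).
  i = 3 (α = 12): (12−9)(12−10)(12−5)(12−8) = 3·2·7·4 = 168 ≡ 12, so v_3 = 12^{−1} = 12 (mod 13).
  i = 4 (α = 5): (5−9)(5−10)(5−12)(5−8) = (−4)·(−5)·(−7)·(−3) = 420 ≡ 4, so v_4 = 4^{−1} = 10 (mod 13).
  i = 5 (α = 8): (8−9)(8−10)(8−12)(8−5) = (−1)·(−2)·(−4)·3 = −24 ≡ 2, so v_5 = 2^{−1} = 7 (mod 13).
  v = [12, 11, 12, 10, 7].
Step 2: syndromes of r = [5, 10, 7, 11, 3] (all sums mod 13).
  S_0 = Σ v_i r_i = 12·5 + 11·10 + 12·7 + 10·11 + 7·3 = 385 ≡ 8.
  S_1 = Σ v_i α_i r_i = 12·9·5 + 11·10·10 + 12·12·7 + 10·5·11 + 7·8·3 = 3366 ≡ 12.
  α_i^2 mod 13 = [3, 9, 1, 12, 12].
  S_2 = Σ v_i α_i^2 r_i = 12·3·5 + 11·9·10 + 12·1·7 + 10·12·11 + 7·12·3 = 2826 ≡ 5.
  S = (8, 12, 5) ≠ 0, so r is not a codeword (an error is present).
Step 3: locate the error. For a single error e at position i, S_ℓ = v_i·e·α_i^ℓ, so α_err = S_1/S_0.
  S_0^{−1} = 8^{−1} = 5 (mod 13), so α_err = 12·5 = 60 ≡ 8 = α_5. Error position i = 5.
  Consistency check: S_2/S_1 = 5·12 = 60 ≡ 8 = α_err ✓ (single-error assumption holds).
Step 4: error magnitude e = S_0/v_5 = S_0·∏_{j≠5}(α_5 − α_j) = 8·2 = 16 ≡ 3 (mod 13).
Step 5: correct position 5: c_5 = r_5 − e = 3 − 3 ≡ 0 (mod 13). Hence c = [5, 10, 7, 11, 0].
  Check: interpolating c through the α_i gives m(x) = 12 + 5·x (degree < 2) with m(α_i) = c_i for every i, so c is indeed a codeword.


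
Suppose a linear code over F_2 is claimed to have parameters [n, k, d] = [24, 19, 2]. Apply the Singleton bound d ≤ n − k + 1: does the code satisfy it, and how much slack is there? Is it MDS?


Singleton RHS = n − k + 1 = 6, slack = 4, bound satisfied, not MDS.

Singleton bound: d ≤ n − k + 1.
Here n = 24, k = 19, so n − k + 1 = 6.
Given d = 2, check d ≤ 6: YES.
Slack = (n − k + 1) − d = 4.
The code is NOT MDS (slack = 4 > 0).
Description: the claimed parameters are [24, 19, 2]_2; such a code would be non-MDS.


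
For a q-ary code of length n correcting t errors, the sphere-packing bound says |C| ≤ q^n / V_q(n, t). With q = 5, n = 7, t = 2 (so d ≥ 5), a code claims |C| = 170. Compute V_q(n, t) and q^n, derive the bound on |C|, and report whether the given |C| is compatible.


V_q(n, t) = 365, q^n = 78125, Hamming bound = 214, |C| = 170 ≤ bound (satisfied).

Step 1: Compute V_q(n, t) = Σ_{j=0}^2 C(n, j) (q−1)^j.
  j = 0: C(7,0)·(4)^0 = 1·1 = 1.
  j = 1: C(7,1)·(4)^1 = 7·4 = 28.
  j = 2: C(7,2)·(4)^2 = 21·16 = 336.
  V_q(n, t) = 1 + 28 + 336 = 365.
Step 2: q^n = 5^7 = 78125.
Step 3: Hamming bound ⌊q^n / V_q(n,t)⌋ = ⌊78125/365⌋ = 214.
Step 4: Compare |C| = 170 to 214: satisfied.
The claimed |C| lies below the Hamming bound.


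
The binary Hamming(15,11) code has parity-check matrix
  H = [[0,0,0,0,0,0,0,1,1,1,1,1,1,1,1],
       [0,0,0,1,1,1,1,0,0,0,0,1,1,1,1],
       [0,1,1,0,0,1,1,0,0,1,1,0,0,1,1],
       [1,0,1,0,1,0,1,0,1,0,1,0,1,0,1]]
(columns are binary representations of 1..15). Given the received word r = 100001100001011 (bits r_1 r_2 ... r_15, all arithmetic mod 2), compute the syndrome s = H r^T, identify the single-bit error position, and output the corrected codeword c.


s = (1, 1, 0, 1)^T, error position = 13, corrected codeword c = 100001100001111

Compute s = H r^T mod 2 one row at a time:
  s_1 = 0 + 0 + 0 + 0 + 1 + 0 + 1 + 1 = 3 ≡ 1 (mod 2).
  s_2 = 0 + 0 + 1 + 1 + 1 + 0 + 1 + 1 = 5 ≡ 1 (mod 2).
  s_3 = 0 + 0 + 1 + 1 + 0 + 0 + 1 + 1 = 4 ≡ 0 (mod 2).
  s_4 = 1 + 0 + 0 + 1 + 0 + 0 + 0 + 1 = 3 ≡ 1 (mod 2).
s = (1, 1, 0, 1)^T — this equals column 13 of H (binary 1101), so error is at position 13.
Correct: flip bit 13 of r = 100001100001011 to get c = 100001100001111.


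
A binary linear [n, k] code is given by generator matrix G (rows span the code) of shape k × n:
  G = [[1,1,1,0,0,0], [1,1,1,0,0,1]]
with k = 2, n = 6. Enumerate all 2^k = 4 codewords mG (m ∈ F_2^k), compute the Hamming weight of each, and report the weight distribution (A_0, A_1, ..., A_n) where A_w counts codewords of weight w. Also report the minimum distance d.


Weight distribution: A_0 = 1, A_1 = 1, A_3 = 1, A_4 = 1. Minimum distance d = 1.

Enumerate all 2^2 = 4 messages m ∈ F_2^2.
For each, compute codeword c = mG in F_2^6, then tally its weight.
  m = 00 → c = 000000, weight = 0.
  m = 10 → c = 111000, weight = 3.
  m = 01 → c = 111001, weight = 4.
  m = 11 → c = 000001, weight = 1.
Tally weights:
  weight 0: 1 codewords.
  weight 1: 1 codewords.
  weight 3: 1 codewords.
  weight 4: 1 codewords.
Minimum distance d = smallest w > 0 with A_w > 0 = 1.
Sanity: Σ A_w = 4 = 2^2 = 4 ✓.


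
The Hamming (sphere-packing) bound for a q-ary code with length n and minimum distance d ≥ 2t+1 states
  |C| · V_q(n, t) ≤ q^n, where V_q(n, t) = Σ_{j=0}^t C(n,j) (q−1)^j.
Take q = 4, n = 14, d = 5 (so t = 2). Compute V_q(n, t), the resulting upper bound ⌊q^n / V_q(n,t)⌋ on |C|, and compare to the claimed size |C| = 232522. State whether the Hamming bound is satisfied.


V_q(n, t) = 862, q^n = 268435456, Hamming bound = 311410, |C| = 232522 ≤ bound (satisfied).

Step 1: Compute V_q(n, t) = Σ_{j=0}^2 C(n, j) (q−1)^j.
  j = 0: C(14,0)·(3)^0 = 1·1 = 1.
  j = 1: C(14,1)·(3)^1 = 14·3 = 42.
  j = 2: C(14,2)·(3)^2 = 91·9 = 819.
  V_q(n, t) = 1 + 42 + 819 = 862.
Step 2: q^n = 4^14 = 268435456.
Step 3: Hamming bound ⌊q^n / V_q(n,t)⌋ = ⌊268435456/862⌋ = 311410.
Step 4: Compare |C| = 232522 to 311410: satisfied.
The claimed |C| lies below the Hamming bound.


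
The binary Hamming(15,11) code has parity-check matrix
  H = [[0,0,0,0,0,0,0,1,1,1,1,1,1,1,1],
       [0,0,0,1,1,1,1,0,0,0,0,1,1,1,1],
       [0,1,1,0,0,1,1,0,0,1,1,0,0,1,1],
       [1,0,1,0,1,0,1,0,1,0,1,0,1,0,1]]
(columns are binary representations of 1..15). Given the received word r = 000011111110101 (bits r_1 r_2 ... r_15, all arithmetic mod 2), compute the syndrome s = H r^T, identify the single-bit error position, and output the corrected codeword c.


s = (0, 1, 1, 0)^T, error position = 6, corrected codeword c = 000010111110101

Compute s = H r^T mod 2 one row at a time:
  s_1 = 1 + 1 + 1 + 1 + 0 + 1 + 0 + 1 = 6 ≡ 0 (mod 2).
  s_2 = 0 + 1 + 1 + 1 + 0 + 1 + 0 + 1 = 5 ≡ 1 (mod 2).
  s_3 = 0 + 0 + 1 + 1 + 1 + 1 + 0 + 1 = 5 ≡ 1 (mod 2).
  s_4 = 0 + 0 + 1 + 1 + 1 + 1 + 1 + 1 = 6 ≡ 0 (mod 2).
s = (0, 1, 1, 0)^T — this equals column 6 of H (binary 0110), so error is at position 6.
Correct: flip bit 6 of r = 000011111110101 to get c = 000010111110101.


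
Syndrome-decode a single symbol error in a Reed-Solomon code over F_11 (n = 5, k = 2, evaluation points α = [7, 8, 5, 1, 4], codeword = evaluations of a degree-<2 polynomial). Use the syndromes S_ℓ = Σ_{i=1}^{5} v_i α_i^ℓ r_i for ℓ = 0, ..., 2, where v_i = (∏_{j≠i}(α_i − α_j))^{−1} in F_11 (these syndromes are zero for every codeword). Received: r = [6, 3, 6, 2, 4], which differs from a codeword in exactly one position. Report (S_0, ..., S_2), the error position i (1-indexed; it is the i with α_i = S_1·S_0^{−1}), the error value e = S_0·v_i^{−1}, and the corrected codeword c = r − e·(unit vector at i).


S = (8, 7, 2), error at position 3, error magnitude e = 5, c = [6, 3, 1, 2, 4].

Step 1: column multipliers v_i = (∏_{j≠i}(α_i − α_j))^{−1} mod 11.
  i = 1 (α = 7): (7−8)(7−5)(7−1)(7−4) = (−1)·2·6·3 = −36 ≡ 8, so v_1 = 8^{−1} = 7 (mod 11).
  i = 2 (α = 8): (8−7)(8−5)(8−1)(8−4) = 1·3·7·4 = 84 ≡ 7, so v_2 = 7^{−1} = 8 (mod 11).
  i = 3 (α = 5): (5−7)(5−8)(5−1)(5−4) = (−2)·(−3)·4·1 = 24 ≡ 2, so v_3 = 2^{−1} = 6 (mod 11).
  i = 4 (α = 1): (1−7)(1−8)(1−5)(1−4) = (−6)·(−7)·(−4)·(−3) = 504 ≡ 9, so v_4 = 9^{−1} = 5 (mod 11).
  i = 5 (α = 4): (4−7)(4−8)(4−5)(4−1) = (−3)·(−4)·(−1)·3 = −36 ≡ 8, so v_5 = 8^{−1} = 7 (mod 11).
  v = [7, 8, 6, 5, 7].
Step 2: syndromes of r = [6, 3, 6, 2, 4] (all sums mod 11).
  S_0 = Σ v_i r_i = 7·6 + 8·3 + 6·6 + 5·2 + 7·4 = 140 ≡ 8.
  S_1 = Σ v_i α_i r_i = 7·7·6 + 8·8·3 + 6·5·6 + 5·1·2 + 7·4·4 = 788 ≡ 7.
  α_i^2 mod 11 = [5, 9, 3, 1, 5].
  S_2 = Σ v_i α_i^2 r_i = 7·5·6 + 8·9·3 + 6·3·6 + 5·1·2 + 7·5·4 = 684 ≡ 2.
  S = (8, 7, 2) ≠ 0, so r is not a codeword (an error is present).
Step 3: locate the error. For a single error e at position i, S_ℓ = v_i·e·α_i^ℓ, so α_err = S_1/S_0.
  S_0^{−1} = 8^{−1} = 7 (mod 11), so α_err = 7·7 = 49 ≡ 5 = α_3. Error position i = 3.
  Consistency check: S_2/S_1 = 2·8 = 16 ≡ 5 = α_err ✓ (single-error assumption holds).
Step 4: error magnitude e = S_0/v_3 = S_0·∏_{j≠3}(α_3 − α_j) = 8·2 = 16 ≡ 5 (mod 11).
Step 5: correct position 3: c_3 = r_3 − e = 6 − 5 ≡ 1 (mod 11). Hence c = [6, 3, 1, 2, 4].
  Check: interpolating c through the α_i gives m(x) = 5 + 8·x (degree < 2) with m(α_i) = c_i for every i, so c is indeed a codeword.


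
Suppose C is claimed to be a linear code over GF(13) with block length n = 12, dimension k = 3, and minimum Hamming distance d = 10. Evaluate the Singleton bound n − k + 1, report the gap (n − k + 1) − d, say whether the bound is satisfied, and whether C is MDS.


Singleton RHS = n − k + 1 = 10, slack = 0, bound satisfied, MDS.

Singleton bound: d ≤ n − k + 1.
Here n = 12, k = 3, so n − k + 1 = 10.
Given d = 10, check d ≤ 10: YES.
Slack = (n − k + 1) − d = 0.
The code is MDS (slack = 0).
Description: the claimed parameters are [12, 3, 10]_13; such a code would be MDS (meets Singleton bound).


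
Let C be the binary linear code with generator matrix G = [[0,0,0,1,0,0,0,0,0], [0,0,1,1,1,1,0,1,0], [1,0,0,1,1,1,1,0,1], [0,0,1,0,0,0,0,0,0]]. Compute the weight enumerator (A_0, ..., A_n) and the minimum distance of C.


Weight distribution: A_0 = 1, A_1 = 2, A_2 = 1, A_3 = 1, A_4 = 3, A_5 = 4, A_6 = 3, A_7 = 1. Minimum distance d = 1.

Enumerate all 2^4 = 16 messages m ∈ F_2^4.
For each, compute codeword c = mG in F_2^9, then tally its weight.
  m = 0000 → c = 000000000, weight = 0.
  m = 1000 → c = 000100000, weight = 1.
  m = 0100 → c = 001111010, weight = 5.
  m = 1100 → c = 001011010, weight = 4.
  m = 0010 → c = 100111101, weight = 6.
  m = 1010 → c = 100011101, weight = 5.
  m = 0110 → c = 101000111, weight = 5.
  m = 1110 → c = 101100111, weight = 6.
  m = 0001 → c = 001000000, weight = 1.
  m = 1001 → c = 001100000, weight = 2.
  m = 0101 → c = 000111010, weight = 4.
  m = 1101 → c = 000011010, weight = 3.
  m = 0011 → c = 101111101, weight = 7.
  m = 1011 → c = 101011101, weight = 6.
  m = 0111 → c = 100000111, weight = 4.
  m = 1111 → c = 100100111, weight = 5.
Tally weights:
  weight 0: 1 codewords.
  weight 1: 2 codewords.
  weight 2: 1 codewords.
  weight 3: 1 codewords.
  weight 4: 3 codewords.
  weight 5: 4 codewords.
  weight 6: 3 codewords.
  weight 7: 1 codewords.
Minimum distance d = smallest w > 0 with A_w > 0 = 1.
Sanity: Σ A_w = 16 = 2^4 = 16 ✓.


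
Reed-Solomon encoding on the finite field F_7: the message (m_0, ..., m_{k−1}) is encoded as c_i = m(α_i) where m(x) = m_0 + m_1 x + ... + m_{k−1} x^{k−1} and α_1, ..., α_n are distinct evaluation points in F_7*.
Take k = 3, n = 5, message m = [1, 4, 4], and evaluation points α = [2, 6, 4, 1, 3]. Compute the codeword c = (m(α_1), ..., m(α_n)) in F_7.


c = [4, 1, 4, 2, 0]

Message polynomial: m(x) = 1 + 4·x + 4·x^2 (mod 7).
For each evaluation point α_i, compute m(α_i) mod 7:
  α_1 = 2: Horner steps 4 → 5 → 4, so m(2) = 4.
  α_2 = 6: Horner steps 4 → 0 → 1, so m(6) = 1.
  α_3 = 4: Horner steps 4 → 6 → 4, so m(4) = 4.
  α_4 = 1: Horner steps 4 → 1 → 2, so m(1) = 2.
  α_5 = 3: Horner steps 4 → 2 → 0, so m(3) = 0.
Codeword c = [4, 1, 4, 2, 0] ∈ F_7^5.


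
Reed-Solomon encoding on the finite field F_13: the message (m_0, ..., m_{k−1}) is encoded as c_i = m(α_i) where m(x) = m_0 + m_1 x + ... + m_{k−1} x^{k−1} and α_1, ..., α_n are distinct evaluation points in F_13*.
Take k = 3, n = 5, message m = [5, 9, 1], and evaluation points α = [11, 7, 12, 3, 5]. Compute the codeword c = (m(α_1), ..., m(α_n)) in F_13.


c = [4, 0, 10, 2, 10]

Message polynomial: m(x) = 5 + 9·x + 1·x^2 (mod 13).
For each evaluation point α_i, compute m(α_i) mod 13:
  α_1 = 11: Horner steps 1 → 7 → 4, so m(11) = 4.
  α_2 = 7: Horner steps 1 → 3 → 0, so m(7) = 0.
  α_3 = 12: Horner steps 1 → 8 → 10, so m(12) = 10.
  α_4 = 3: Horner steps 1 → 12 → 2, so m(3) = 2.
  α_5 = 5: Horner steps 1 → 1 → 10, so m(5) = 10.
Codeword c = [4, 0, 10, 2, 10] ∈ F_13^5.


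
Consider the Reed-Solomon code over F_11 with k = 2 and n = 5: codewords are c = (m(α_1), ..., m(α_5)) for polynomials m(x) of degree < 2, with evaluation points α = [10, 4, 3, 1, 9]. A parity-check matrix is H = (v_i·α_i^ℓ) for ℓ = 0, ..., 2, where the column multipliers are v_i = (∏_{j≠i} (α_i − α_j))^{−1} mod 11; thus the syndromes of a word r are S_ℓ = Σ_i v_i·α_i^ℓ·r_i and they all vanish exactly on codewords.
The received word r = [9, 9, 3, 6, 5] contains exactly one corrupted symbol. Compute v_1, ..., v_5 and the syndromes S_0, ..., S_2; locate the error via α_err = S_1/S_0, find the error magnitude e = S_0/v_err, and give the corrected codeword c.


S = (1, 4, 5), error at position 2, error magnitude e = 2, c = [9, 7, 3, 6, 5].

Step 1: column multipliers v_i = (∏_{j≠i}(α_i − α_j))^{−1} mod 11.
  i = 1 (α = 10): (10−4)(10−3)(10−1)(10−9) = 6·7·9·1 = 378 ≡ 4, so v_1 = 4^{−1} = 3 (mod 11).
  i = 2 (α = 4): (4−10)(4−3)(4−1)(4−9) = (−6)·1·3·(−5) = 90 ≡ 2, so v_2 = 2^{−1} = 6 (mod 11).
  i = 3 (α = 3): (3−10)(3−4)(3−1)(3−9) = (−7)·(−1)·2·(−6) = −84 ≡ 4, so v_3 = 4^{−1} = 3 (mod 11).
  i = 4 (α = 1): (1−10)(1−4)(1−3)(1−9) = (−9)·(−3)·(−2)·(−8) = 432 ≡ 3, so v_4 = 3^{−1} = 4 (mod 11).
  i = 5 (α = 9): (9−10)(9−4)(9−3)(9−1) = (−1)·5·6·8 = −240 ≡ 2, so v_5 = 2^{−1} = 6 (mod 11).
  v = [3, 6, 3, 4, 6].
Step 2: syndromes of r = [9, 9, 3, 6, 5] (all sums mod 11).
  S_0 = Σ v_i r_i = 3·9 + 6·9 + 3·3 + 4·6 + 6·5 = 144 ≡ 1.
  S_1 = Σ v_i α_i r_i = 3·10·9 + 6·4·9 + 3·3·3 + 4·1·6 + 6·9·5 = 807 ≡ 4.
  α_i^2 mod 11 = [1, 5, 9, 1, 4].
  S_2 = Σ v_i α_i^2 r_i = 3·1·9 + 6·5·9 + 3·9·3 + 4·1·6 + 6·4·5 = 522 ≡ 5.
  S = (1, 4, 5) ≠ 0, so r is not a codeword (an error is present).
Step 3: locate the error. For a single error e at position i, S_ℓ = v_i·e·α_i^ℓ, so α_err = S_1/S_0.
  S_0^{−1} = 1^{−1} = 1 (mod 11), so α_err = 4·1 = 4 ≡ 4 = α_2. Error position i = 2.
  Consistency check: S_2/S_1 = 5·3 = 15 ≡ 4 = α_err ✓ (single-error assumption holds).
Step 4: error magnitude e = S_0/v_2 = S_0·∏_{j≠2}(α_2 − α_j) = 1·2 = 2 ≡ 2 (mod 11).
Step 5: correct position 2: c_2 = r_2 − e = 9 − 2 ≡ 7 (mod 11). Hence c = [9, 7, 3, 6, 5].
  Check: interpolating c through the α_i gives m(x) = 2 + 4·x (degree < 2) with m(α_i) = c_i for every i, so c is indeed a codeword.


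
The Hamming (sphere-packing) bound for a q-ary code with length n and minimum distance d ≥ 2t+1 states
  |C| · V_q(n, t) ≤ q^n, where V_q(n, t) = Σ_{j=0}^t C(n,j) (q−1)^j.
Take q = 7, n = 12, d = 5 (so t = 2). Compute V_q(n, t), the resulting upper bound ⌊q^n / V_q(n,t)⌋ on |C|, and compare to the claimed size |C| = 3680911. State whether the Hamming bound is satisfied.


V_q(n, t) = 2449, q^n = 13841287201, Hamming bound = 5651811, |C| = 3680911 ≤ bound (satisfied).

Step 1: Compute V_q(n, t) = Σ_{j=0}^2 C(n, j) (q−1)^j.
  j = 0: C(12,0)·(6)^0 = 1·1 = 1.
  j = 1: C(12,1)·(6)^1 = 12·6 = 72.
  j = 2: C(12,2)·(6)^2 = 66·36 = 2376.
  V_q(n, t) = 1 + 72 + 2376 = 2449.
Step 2: q^n = 7^12 = 13841287201.
Step 3: Hamming bound ⌊q^n / V_q(n,t)⌋ = ⌊13841287201/2449⌋ = 5651811.
Step 4: Compare |C| = 3680911 to 5651811: satisfied.
The claimed |C| lies below the Hamming bound.


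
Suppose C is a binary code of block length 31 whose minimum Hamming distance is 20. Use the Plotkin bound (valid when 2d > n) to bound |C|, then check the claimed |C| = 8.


Plotkin bound M ≤ 4; given |C| = 8 > bound (violated).

Check applicability: 2d = 40, n = 31.
2d − n = 9 > 0, so Plotkin applies.
Compute d/(2d−n) = 20/9 ≈ 2.2222.
⌊d/(2d−n)⌋ = 2.
Plotkin bound: M ≤ 2·2 = 4.
Given |C| = 8, check: VIOLATED.
This |C| is above the Plotkin bound, so no binary code with n = 31, d = 20 and 8 codewords exists.


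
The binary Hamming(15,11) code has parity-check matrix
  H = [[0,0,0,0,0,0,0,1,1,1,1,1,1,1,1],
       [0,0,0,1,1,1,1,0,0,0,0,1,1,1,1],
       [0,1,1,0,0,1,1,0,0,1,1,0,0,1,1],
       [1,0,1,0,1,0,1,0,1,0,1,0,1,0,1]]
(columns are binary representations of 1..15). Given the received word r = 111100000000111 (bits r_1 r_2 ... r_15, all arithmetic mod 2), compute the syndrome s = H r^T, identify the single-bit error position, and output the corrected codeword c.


s = (1, 0, 0, 0)^T, error position = 8, corrected codeword c = 111100010000111

Compute s = H r^T mod 2 one row at a time:
  s_1 = 0 + 0 + 0 + 0 + 0 + 1 + 1 + 1 = 3 ≡ 1 (mod 2).
  s_2 = 1 + 0 + 0 + 0 + 0 + 1 + 1 + 1 = 4 ≡ 0 (mod 2).
  s_3 = 1 + 1 + 0 + 0 + 0 + 0 + 1 + 1 = 4 ≡ 0 (mod 2).
  s_4 = 1 + 1 + 0 + 0 + 0 + 0 + 1 + 1 = 4 ≡ 0 (mod 2).
s = (1, 0, 0, 0)^T — this equals column 8 of H (binary 1000), so error is at position 8.
Correct: flip bit 8 of r = 111100000000111 to get c = 111100010000111.


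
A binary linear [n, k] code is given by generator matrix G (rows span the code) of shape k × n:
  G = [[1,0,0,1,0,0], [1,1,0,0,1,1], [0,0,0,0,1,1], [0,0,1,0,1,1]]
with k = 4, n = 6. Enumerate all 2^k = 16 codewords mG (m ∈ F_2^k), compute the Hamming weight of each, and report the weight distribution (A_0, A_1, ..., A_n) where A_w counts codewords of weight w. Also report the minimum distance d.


Weight distribution: A_0 = 1, A_1 = 1, A_2 = 4, A_3 = 4, A_4 = 3, A_5 = 3. Minimum distance d = 1.

Enumerate all 2^4 = 16 messages m ∈ F_2^4.
For each, compute codeword c = mG in F_2^6, then tally its weight.
  m = 0000 → c = 000000, weight = 0.
  m = 1000 → c = 100100, weight = 2.
  m = 0100 → c = 110011, weight = 4.
  m = 1100 → c = 010111, weight = 4.
  m = 0010 → c = 000011, weight = 2.
  m = 1010 → c = 100111, weight = 4.
  m = 0110 → c = 110000, weight = 2.
  m = 1110 → c = 010100, weight = 2.
  m = 0001 → c = 001011, weight = 3.
  m = 1001 → c = 101111, weight = 5.
  m = 0101 → c = 111000, weight = 3.
  m = 1101 → c = 011100, weight = 3.
  m = 0011 → c = 001000, weight = 1.
  m = 1011 → c = 101100, weight = 3.
  m = 0111 → c = 111011, weight = 5.
  m = 1111 → c = 011111, weight = 5.
Tally weights:
  weight 0: 1 codewords.
  weight 1: 1 codewords.
  weight 2: 4 codewords.
  weight 3: 4 codewords.
  weight 4: 3 codewords.
  weight 5: 3 codewords.
Minimum distance d = smallest w > 0 with A_w > 0 = 1.
Sanity: Σ A_w = 16 = 2^4 = 16 ✓.


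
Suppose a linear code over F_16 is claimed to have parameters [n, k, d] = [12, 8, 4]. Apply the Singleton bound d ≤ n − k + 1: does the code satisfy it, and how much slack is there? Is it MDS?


Singleton RHS = n − k + 1 = 5, slack = 1, bound satisfied, not MDS.

Singleton bound: d ≤ n − k + 1.
Here n = 12, k = 8, so n − k + 1 = 5.
Given d = 4, check d ≤ 5: YES.
Slack = (n − k + 1) − d = 1.
The code is NOT MDS (slack = 1 > 0).
Description: the claimed parameters are [12, 8, 4]_16; such a code would be non-MDS.
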